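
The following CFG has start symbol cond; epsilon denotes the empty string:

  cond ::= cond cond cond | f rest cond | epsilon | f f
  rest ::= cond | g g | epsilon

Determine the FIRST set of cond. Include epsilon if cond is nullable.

{ f, epsilon }

From cond ::= cond cond cond: cond, cond, cond nullable, take FIRST(cond) ∪ FIRST(cond) ∪ FIRST(cond) = { f }; also epsilon since the whole RHS is nullable.
cond ::= f rest cond contributes {f}.
cond ::= epsilon contributes epsilon.
cond ::= f f contributes {f}.
Union: FIRST(cond) = { f, epsilon }.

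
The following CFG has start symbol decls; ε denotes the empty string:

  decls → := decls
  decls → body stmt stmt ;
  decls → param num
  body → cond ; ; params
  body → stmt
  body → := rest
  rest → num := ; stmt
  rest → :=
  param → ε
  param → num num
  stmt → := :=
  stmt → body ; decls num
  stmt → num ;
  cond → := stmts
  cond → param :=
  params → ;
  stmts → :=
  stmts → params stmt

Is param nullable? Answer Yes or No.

Yes

param has an ε-production, so param ⇒ ε.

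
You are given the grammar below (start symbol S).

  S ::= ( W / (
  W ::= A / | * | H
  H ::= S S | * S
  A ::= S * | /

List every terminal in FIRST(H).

{ (, * }

From H ::= S S: add FIRST(S) = { ( }.
H ::= * S contributes {*}.
Union: FIRST(H) = { (, * }.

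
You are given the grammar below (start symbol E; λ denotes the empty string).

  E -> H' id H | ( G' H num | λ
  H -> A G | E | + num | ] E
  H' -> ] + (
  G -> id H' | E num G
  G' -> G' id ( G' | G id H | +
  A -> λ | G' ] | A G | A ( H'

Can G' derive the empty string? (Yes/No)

No

Nullable nonterminals: A, E, H.
No production of G' has an RHS whose symbols are all nullable, so G' is not nullable.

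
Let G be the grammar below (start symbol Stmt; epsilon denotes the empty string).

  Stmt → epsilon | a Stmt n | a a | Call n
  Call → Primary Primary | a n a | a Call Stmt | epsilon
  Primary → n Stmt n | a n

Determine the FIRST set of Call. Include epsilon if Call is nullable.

From Call → Primary Primary: add FIRST(Primary) = { a, n }.
Call → a n a contributes {a}.
Call → a Call Stmt contributes {a}.
Call → epsilon contributes epsilon.
Union: FIRST(Call) = { a, n, epsilon }.

{ a, n, epsilon }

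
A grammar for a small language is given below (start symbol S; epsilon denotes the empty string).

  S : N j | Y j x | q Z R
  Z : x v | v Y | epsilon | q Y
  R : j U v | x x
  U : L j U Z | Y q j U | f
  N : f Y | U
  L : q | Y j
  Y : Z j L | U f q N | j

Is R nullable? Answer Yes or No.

No

Nullable nonterminals: Z.
No production of R has an RHS whose symbols are all nullable, so R is not nullable.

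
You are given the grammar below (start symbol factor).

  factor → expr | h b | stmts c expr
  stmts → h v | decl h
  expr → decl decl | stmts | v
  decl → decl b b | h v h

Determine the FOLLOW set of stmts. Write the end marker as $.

In factor → stmts c expr: add FIRST(c expr) = { c }.
In expr → stmts: stmts is at the end, add FOLLOW(expr) = { $ }.
Union: FOLLOW(stmts) = { $, c }.

{ $, c }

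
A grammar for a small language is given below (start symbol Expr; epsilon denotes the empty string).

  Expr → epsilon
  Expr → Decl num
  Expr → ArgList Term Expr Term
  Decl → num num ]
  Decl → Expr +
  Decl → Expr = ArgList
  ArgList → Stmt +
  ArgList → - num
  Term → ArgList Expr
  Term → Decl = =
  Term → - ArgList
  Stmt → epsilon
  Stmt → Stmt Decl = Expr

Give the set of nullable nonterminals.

Directly nullable (have an epsilon-production): Expr, Stmt.
No other nonterminal has a production whose RHS symbols are all nullable.

{ Expr, Stmt }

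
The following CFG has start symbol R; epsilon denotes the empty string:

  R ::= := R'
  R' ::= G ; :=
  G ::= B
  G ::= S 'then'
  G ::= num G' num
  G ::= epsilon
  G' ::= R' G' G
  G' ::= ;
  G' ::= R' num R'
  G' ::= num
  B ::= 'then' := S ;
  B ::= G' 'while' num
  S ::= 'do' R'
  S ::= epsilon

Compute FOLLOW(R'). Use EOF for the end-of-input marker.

In R ::= := R': R' is at the end, add FOLLOW(R) = { EOF }.
In G' ::= R' G' G: add FIRST(G' G) = { 'do', 'then', ;, num }.
In G' ::= R' num R': add FIRST(num R') = { num }.
In G' ::= R' num R': R' is at the end, add FOLLOW(G') = { 'do', 'then', 'while', ;, num }.
In S ::= 'do' R': R' is at the end, add FOLLOW(S) = { 'then', ; }.
Union: FOLLOW(R') = { EOF, 'do', 'then', 'while', ;, num }.

{ EOF, 'do', 'then', 'while', ;, num }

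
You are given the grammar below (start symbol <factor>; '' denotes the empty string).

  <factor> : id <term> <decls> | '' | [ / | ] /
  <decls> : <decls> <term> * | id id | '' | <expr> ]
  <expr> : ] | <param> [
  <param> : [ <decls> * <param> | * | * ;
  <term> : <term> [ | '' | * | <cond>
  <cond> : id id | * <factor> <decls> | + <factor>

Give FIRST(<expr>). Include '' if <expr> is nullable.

<expr> : ] contributes {]}.
From <expr> : <param> [: add FIRST(<param>) = { *, [ }.
Union: FIRST(<expr>) = { *, [, ] }.

{ *, [, ] }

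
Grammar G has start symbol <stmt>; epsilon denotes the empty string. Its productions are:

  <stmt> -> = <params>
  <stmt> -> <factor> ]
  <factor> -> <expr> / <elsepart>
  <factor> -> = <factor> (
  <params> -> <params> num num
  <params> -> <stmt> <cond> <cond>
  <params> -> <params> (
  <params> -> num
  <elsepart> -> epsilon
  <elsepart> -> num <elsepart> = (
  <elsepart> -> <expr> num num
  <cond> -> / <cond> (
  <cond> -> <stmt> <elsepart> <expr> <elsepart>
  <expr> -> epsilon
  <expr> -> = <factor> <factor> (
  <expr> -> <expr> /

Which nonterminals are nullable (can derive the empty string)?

Directly nullable (have an epsilon-production): <elsepart>, <expr>.
No other nonterminal has a production whose RHS symbols are all nullable.

{ <elsepart>, <expr> }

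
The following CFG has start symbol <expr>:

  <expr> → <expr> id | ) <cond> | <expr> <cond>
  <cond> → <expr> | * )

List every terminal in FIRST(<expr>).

From <expr> → <expr> id: add FIRST(<expr>) = { ) }.
<expr> → ) <cond> contributes {)}.
From <expr> → <expr> <cond>: add FIRST(<expr>) = { ) }.
Union: FIRST(<expr>) = { ) }.

{ ) }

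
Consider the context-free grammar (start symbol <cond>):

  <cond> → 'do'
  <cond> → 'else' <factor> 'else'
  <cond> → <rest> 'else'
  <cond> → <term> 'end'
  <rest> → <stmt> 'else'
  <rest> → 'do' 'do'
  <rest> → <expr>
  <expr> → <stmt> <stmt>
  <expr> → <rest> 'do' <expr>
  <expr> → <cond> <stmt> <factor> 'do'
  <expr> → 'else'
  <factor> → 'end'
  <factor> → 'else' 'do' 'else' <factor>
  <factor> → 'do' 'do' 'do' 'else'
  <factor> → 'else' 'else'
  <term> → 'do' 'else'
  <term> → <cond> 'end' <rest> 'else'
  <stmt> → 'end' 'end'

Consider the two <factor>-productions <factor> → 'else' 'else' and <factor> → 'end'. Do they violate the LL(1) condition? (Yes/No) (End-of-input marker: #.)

No

FIRST('else' 'else') = { 'else' } and FIRST('end') = { 'end' }.
The FIRST sets are disjoint and neither alternative is nullable — no conflict.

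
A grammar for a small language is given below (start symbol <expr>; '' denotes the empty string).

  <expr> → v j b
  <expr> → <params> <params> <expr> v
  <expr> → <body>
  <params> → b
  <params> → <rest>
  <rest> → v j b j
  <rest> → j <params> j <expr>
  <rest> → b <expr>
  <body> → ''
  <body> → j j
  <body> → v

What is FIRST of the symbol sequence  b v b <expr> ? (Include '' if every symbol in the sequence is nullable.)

{ b }

b is a terminal; add {b} and stop.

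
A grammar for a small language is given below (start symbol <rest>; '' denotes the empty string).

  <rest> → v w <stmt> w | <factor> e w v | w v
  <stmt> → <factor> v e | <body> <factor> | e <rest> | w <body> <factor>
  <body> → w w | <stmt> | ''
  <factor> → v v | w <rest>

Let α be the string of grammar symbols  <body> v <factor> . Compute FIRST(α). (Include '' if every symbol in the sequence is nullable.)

{ e, v, w }

Add FIRST(<body>)\{''} = { e, v, w }; <body> is nullable, continue.
v is a terminal; add {v} and stop.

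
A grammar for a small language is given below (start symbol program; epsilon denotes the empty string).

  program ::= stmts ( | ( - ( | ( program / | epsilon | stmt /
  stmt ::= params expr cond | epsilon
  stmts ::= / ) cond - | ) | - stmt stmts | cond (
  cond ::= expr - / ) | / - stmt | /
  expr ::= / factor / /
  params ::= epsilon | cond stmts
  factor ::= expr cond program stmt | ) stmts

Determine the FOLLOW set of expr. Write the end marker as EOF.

{ -, / }

In stmt ::= params expr cond: add FIRST(cond) = { / }.
In cond ::= expr - / ): add FIRST(- / )) = { - }.
In factor ::= expr cond program stmt: add FIRST(cond program stmt) = { / }.
Union: FOLLOW(expr) = { -, / }.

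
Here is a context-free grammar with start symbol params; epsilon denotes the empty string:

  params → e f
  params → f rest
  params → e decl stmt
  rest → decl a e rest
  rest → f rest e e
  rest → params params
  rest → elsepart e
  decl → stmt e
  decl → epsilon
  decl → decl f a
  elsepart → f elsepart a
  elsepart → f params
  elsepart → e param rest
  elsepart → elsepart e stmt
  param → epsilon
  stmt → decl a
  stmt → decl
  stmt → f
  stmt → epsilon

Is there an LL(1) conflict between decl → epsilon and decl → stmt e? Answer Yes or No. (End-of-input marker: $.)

FIRST(epsilon) = { epsilon } and FIRST(stmt e) = { a, e, f }.
The first alternative is nullable and FOLLOW(decl) = { $, a, e, f } shares a with FIRST of the second — conflict.

Yes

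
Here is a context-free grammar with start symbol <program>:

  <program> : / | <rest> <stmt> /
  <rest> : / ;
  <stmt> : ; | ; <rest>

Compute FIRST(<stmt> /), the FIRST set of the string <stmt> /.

{ ; }

Add FIRST(<stmt>) = { ; }; <stmt> is not nullable, stop.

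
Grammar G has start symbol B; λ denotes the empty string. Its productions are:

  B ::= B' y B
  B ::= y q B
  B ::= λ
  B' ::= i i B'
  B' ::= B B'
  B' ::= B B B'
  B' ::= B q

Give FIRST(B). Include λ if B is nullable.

From B ::= B' y B: add FIRST(B') = { i, q, y }.
B ::= y q B contributes {y}.
B ::= λ contributes λ.
Union: FIRST(B) = { i, q, y, λ }.

{ i, q, y, λ }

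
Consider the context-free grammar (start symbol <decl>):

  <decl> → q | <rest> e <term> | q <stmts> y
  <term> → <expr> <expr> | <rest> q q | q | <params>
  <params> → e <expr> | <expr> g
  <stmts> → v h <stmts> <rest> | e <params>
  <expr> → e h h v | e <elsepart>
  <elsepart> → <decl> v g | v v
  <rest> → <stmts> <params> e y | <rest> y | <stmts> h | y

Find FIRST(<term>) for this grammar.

{ e, q, v, y }

From <term> → <expr> <expr>: add FIRST(<expr>) = { e }.
From <term> → <rest> q q: add FIRST(<rest>) = { e, v, y }.
<term> → q contributes {q}.
From <term> → <params>: add FIRST(<params>) = { e }.
Union: FIRST(<term>) = { e, q, v, y }.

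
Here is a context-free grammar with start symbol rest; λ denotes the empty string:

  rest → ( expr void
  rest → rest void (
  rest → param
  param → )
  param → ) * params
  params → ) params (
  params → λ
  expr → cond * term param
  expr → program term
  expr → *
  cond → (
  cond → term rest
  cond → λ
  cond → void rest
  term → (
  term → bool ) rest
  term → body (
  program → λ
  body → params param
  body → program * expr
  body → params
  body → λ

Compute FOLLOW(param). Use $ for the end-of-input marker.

{ $, (, ), *, void }

In rest → param: param is at the end, add FOLLOW(rest) = { $, (, ), *, void }.
In expr → cond * term param: param is at the end, add FOLLOW(expr) = { (, void }.
In body → params param: param is at the end, add FOLLOW(body) = { ( }.
Union: FOLLOW(param) = { $, (, ), *, void }.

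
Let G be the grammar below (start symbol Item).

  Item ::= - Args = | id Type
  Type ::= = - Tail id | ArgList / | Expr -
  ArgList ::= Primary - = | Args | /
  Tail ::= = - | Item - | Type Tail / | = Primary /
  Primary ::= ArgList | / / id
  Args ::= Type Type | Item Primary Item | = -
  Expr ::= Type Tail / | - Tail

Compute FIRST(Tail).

{ -, /, =, id }

Tail ::= = - contributes {=}.
From Tail ::= Item -: add FIRST(Item) = { -, id }.
From Tail ::= Type Tail /: add FIRST(Type) = { -, /, =, id }.
Tail ::= = Primary / contributes {=}.
Union: FIRST(Tail) = { -, /, =, id }.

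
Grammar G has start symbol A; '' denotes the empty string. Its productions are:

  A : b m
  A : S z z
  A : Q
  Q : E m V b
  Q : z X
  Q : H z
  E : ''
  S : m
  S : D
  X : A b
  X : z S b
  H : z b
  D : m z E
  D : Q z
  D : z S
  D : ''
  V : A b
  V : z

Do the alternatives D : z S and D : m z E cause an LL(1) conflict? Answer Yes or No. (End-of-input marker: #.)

No

FIRST(z S) = { z } and FIRST(m z E) = { m }.
The FIRST sets are disjoint and neither alternative is nullable — no conflict.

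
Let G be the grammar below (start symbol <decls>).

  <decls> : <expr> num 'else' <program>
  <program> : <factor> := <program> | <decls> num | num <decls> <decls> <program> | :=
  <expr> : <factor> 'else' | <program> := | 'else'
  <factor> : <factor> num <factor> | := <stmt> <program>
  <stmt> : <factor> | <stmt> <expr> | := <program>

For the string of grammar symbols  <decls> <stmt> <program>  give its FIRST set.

{ 'else', :=, num }

Add FIRST(<decls>) = { 'else', :=, num }; <decls> is not nullable, stop.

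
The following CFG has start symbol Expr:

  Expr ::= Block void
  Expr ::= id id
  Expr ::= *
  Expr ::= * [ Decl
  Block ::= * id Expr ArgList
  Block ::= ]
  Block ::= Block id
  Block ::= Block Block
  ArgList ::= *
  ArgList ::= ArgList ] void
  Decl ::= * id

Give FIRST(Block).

{ *, ] }

Block ::= * id Expr ArgList contributes {*}.
Block ::= ] contributes {]}.
From Block ::= Block id: add FIRST(Block) = { *, ] }.
From Block ::= Block Block: add FIRST(Block) = { *, ] }.
Union: FIRST(Block) = { *, ] }.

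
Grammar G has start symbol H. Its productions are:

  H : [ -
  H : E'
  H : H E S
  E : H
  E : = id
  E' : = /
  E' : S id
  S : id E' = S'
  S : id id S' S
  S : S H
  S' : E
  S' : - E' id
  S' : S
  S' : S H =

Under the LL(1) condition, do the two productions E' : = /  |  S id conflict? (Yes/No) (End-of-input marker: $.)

No

FIRST(= /) = { = } and FIRST(S id) = { id }.
The FIRST sets are disjoint and neither alternative is nullable — no conflict.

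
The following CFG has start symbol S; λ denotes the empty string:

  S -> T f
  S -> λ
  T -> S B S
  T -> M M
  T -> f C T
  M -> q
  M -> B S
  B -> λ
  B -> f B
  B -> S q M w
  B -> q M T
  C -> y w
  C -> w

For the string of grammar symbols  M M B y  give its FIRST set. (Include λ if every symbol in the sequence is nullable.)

{ f, q, y }

Add FIRST(M)\{λ} = { f, q }; M is nullable, continue.
Add FIRST(M)\{λ} = { f, q }; M is nullable, continue.
Add FIRST(B)\{λ} = { f, q }; B is nullable, continue.
y is a terminal; add {y} and stop.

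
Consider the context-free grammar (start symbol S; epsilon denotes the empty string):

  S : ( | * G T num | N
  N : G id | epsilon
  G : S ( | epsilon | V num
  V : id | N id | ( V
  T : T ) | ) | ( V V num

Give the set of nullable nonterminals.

{ G, N, S }

Directly nullable (have an epsilon-production): N, G.
S : N with every symbol nullable, so S is nullable.
No other nonterminal has a production whose RHS symbols are all nullable.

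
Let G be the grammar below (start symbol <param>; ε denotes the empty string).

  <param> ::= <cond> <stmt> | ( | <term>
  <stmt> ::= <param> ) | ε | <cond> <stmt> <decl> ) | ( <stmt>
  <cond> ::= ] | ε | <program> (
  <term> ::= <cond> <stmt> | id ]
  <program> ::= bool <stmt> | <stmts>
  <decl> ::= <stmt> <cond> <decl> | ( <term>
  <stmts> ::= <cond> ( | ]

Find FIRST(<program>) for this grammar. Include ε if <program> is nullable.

<program> ::= bool <stmt> contributes {bool}.
From <program> ::= <stmts>: add FIRST(<stmts>) = { (, ], bool }.
Union: FIRST(<program>) = { (, ], bool }.

{ (, ], bool }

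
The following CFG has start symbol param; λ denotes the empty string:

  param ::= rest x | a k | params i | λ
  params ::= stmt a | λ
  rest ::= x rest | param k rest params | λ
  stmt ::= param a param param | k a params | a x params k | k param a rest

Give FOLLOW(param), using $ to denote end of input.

{ $, a, i, k, x }

param is the start symbol, so $ ∈ FOLLOW(param).
In rest ::= param k rest params: add FIRST(k rest params) = { k }.
In stmt ::= param a param param: add FIRST(a param param) = { a }.
In stmt ::= param a param param: add FIRST(param)\{λ} = { a, i, k, x }.
  Since param is nullable, also add FOLLOW(stmt) = { a }.
In stmt ::= param a param param: param is at the end, add FOLLOW(stmt) = { a }.
In stmt ::= k param a rest: add FIRST(a rest) = { a }.
Union: FOLLOW(param) = { $, a, i, k, x }.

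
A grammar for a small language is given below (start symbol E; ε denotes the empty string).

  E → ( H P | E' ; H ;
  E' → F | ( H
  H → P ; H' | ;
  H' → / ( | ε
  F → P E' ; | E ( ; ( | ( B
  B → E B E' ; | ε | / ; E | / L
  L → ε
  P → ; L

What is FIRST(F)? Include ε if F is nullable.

From F → P E' ;: add FIRST(P) = { ; }.
From F → E ( ; (: add FIRST(E) = { (, ; }.
F → ( B contributes {(}.
Union: FIRST(F) = { (, ; }.

{ (, ; }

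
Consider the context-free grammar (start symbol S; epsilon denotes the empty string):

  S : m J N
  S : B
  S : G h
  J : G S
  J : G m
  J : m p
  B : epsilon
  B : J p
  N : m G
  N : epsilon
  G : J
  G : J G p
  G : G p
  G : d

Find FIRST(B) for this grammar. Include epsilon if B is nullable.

{ d, m, epsilon }

B : epsilon contributes epsilon.
From B : J p: add FIRST(J) = { d, m }.
Union: FIRST(B) = { d, m, epsilon }.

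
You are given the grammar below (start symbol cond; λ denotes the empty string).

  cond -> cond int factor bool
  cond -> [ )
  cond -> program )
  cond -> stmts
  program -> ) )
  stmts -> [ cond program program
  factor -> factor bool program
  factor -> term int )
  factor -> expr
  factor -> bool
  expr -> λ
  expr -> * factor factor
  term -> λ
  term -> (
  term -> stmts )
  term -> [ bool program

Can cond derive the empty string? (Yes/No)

Nullable nonterminals: expr, factor, term.
No production of cond has an RHS whose symbols are all nullable, so cond is not nullable.

No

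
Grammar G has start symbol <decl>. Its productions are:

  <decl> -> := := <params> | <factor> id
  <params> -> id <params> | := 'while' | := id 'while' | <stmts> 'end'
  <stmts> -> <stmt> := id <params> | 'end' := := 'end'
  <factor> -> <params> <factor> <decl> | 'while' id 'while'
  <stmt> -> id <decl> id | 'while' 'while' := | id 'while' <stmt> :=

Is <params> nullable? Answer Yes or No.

No

No nonterminal in this grammar is nullable.
No production of <params> has an RHS whose symbols are all nullable, so <params> is not nullable.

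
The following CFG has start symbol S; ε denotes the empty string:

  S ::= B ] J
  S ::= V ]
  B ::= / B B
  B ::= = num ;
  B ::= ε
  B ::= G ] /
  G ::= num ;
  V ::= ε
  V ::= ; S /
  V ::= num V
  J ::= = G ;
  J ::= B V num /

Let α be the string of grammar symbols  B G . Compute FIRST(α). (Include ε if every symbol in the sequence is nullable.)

Add FIRST(B)\{ε} = { /, =, num }; B is nullable, continue.
Add FIRST(G) = { num }; G is not nullable, stop.

{ /, =, num }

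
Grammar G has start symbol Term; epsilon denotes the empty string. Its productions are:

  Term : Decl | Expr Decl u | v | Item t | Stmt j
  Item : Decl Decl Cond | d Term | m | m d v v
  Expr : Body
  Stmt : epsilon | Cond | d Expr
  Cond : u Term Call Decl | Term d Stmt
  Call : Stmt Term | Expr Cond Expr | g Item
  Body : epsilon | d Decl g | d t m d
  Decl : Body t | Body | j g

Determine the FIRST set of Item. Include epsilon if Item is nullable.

From Item : Decl Decl Cond: Decl, Decl nullable, take FIRST(Decl) ∪ FIRST(Decl) ∪ FIRST(Cond) = { d, j, m, t, u, v }.
Item : d Term contributes {d}.
Item : m contributes {m}.
Item : m d v v contributes {m}.
Union: FIRST(Item) = { d, j, m, t, u, v }.

{ d, j, m, t, u, v }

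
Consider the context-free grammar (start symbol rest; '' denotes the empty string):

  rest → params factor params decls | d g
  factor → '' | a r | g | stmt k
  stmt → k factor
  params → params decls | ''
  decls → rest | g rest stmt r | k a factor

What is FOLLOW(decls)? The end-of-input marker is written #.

In rest → params factor params decls: decls is at the end, add FOLLOW(rest) = { #, a, d, g, k }.
In params → params decls: decls is at the end, add FOLLOW(params) = { a, d, g, k }.
Union: FOLLOW(decls) = { #, a, d, g, k }.

{ #, a, d, g, k }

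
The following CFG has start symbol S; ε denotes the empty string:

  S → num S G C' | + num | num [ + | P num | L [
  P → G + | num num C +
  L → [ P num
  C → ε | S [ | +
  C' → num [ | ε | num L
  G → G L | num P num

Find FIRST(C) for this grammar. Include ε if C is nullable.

{ +, [, num, ε }

C → ε contributes ε.
From C → S [: add FIRST(S) = { +, [, num }.
C → + contributes {+}.
Union: FIRST(C) = { +, [, num, ε }.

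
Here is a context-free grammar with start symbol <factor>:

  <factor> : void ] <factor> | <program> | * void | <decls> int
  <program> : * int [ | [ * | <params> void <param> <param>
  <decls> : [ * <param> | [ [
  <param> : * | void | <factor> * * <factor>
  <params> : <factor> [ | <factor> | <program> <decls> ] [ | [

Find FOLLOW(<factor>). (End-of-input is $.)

<factor> is the start symbol, so $ ∈ FOLLOW(<factor>).
In <factor> : void ] <factor>: <factor> is at the end, add FOLLOW(<factor>) = { $, *, [, ], int, void }.
In <param> : <factor> * * <factor>: add FIRST(* * <factor>) = { * }.
In <param> : <factor> * * <factor>: <factor> is at the end, add FOLLOW(<param>) = { $, *, [, ], int, void }.
In <params> : <factor> [: add FIRST([) = { [ }.
In <params> : <factor>: <factor> is at the end, add FOLLOW(<params>) = { void }.
Union: FOLLOW(<factor>) = { $, *, [, ], int, void }.

{ $, *, [, ], int, void }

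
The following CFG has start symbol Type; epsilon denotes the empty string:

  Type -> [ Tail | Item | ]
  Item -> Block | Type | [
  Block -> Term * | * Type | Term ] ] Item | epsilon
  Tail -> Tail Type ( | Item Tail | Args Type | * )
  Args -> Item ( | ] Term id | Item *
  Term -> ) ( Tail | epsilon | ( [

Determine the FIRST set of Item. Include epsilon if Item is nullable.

{ (, ), *, [, ], epsilon }

From Item -> Block: add FIRST(Block) = { (, ), *, ], epsilon } (including epsilon since Block is nullable).
From Item -> Type: add FIRST(Type) = { (, ), *, [, ], epsilon } (including epsilon since Type is nullable).
Item -> [ contributes {[}.
Union: FIRST(Item) = { (, ), *, [, ], epsilon }.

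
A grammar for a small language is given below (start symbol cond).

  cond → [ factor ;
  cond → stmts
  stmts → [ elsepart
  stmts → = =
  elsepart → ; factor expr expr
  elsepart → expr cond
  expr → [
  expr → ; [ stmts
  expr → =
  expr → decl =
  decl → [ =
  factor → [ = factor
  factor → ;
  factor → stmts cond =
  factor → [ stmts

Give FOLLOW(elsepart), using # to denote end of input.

{ #, ;, =, [ }

In stmts → [ elsepart: elsepart is at the end, add FOLLOW(stmts) = { #, ;, =, [ }.
Union: FOLLOW(elsepart) = { #, ;, =, [ }.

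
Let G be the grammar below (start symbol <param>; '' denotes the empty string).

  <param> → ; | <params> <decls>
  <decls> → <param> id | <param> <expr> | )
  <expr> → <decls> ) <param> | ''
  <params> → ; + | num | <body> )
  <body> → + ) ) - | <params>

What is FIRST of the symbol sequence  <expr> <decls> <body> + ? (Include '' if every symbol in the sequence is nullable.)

Add FIRST(<expr>)\{''} = { ), +, ;, num }; <expr> is nullable, continue.
Add FIRST(<decls>) = { ), +, ;, num }; <decls> is not nullable, stop.

{ ), +, ;, num }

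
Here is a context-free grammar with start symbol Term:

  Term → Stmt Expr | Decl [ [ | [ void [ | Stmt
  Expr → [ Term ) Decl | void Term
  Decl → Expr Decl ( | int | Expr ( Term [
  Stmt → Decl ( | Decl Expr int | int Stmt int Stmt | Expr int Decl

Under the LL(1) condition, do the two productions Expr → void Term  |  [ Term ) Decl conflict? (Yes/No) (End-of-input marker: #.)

FIRST(void Term) = { void } and FIRST([ Term ) Decl) = { [ }.
The FIRST sets are disjoint and neither alternative is nullable — no conflict.

No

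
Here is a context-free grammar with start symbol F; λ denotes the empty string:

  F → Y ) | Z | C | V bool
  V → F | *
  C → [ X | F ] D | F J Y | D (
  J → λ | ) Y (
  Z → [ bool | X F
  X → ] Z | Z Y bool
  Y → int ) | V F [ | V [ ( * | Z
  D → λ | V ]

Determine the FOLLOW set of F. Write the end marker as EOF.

{ EOF, (, ), *, [, ], bool, int }

F is the start symbol, so EOF ∈ FOLLOW(F).
In V → F: F is at the end, add FOLLOW(V) = { (, *, [, ], bool, int }.
In C → F ] D: add FIRST(] D) = { ] }.
In C → F J Y: add FIRST(J Y) = { (, ), *, [, ], int }.
In Z → X F: F is at the end, add FOLLOW(Z) = { EOF, (, ), *, [, ], bool, int }.
In Y → V F [: add FIRST([) = { [ }.
Union: FOLLOW(F) = { EOF, (, ), *, [, ], bool, int }.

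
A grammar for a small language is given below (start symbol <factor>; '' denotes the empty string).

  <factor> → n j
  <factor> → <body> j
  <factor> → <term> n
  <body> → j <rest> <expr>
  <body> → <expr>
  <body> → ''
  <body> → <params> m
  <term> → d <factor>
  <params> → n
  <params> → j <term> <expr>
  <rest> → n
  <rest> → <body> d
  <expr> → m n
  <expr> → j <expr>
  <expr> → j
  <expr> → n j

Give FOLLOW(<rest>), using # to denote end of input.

{ j, m, n }

In <body> → j <rest> <expr>: add FIRST(<expr>) = { j, m, n }.
Union: FOLLOW(<rest>) = { j, m, n }.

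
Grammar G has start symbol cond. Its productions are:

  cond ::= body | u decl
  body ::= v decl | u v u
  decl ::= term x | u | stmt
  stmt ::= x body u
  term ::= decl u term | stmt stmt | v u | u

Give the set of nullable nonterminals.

No nonterminal has an empty production or an RHS whose symbols are all nullable.

{ } (none)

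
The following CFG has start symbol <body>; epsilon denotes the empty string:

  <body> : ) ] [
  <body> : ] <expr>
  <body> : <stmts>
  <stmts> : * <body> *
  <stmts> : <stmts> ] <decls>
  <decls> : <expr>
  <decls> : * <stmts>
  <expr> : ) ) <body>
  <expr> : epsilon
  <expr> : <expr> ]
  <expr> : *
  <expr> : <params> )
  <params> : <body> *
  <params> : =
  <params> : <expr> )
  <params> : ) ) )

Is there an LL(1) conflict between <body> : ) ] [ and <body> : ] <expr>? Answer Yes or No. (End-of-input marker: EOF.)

No

FIRST() ] [) = { ) } and FIRST(] <expr>) = { ] }.
The FIRST sets are disjoint and neither alternative is nullable — no conflict.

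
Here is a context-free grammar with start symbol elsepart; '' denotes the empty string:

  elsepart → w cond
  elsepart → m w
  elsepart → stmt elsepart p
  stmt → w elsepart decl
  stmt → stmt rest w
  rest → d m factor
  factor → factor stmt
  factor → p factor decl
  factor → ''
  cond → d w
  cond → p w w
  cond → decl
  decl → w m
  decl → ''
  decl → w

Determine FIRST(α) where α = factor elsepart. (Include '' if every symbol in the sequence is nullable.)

Add FIRST(factor)\{''} = { p, w }; factor is nullable, continue.
Add FIRST(elsepart) = { m, w }; elsepart is not nullable, stop.

{ m, p, w }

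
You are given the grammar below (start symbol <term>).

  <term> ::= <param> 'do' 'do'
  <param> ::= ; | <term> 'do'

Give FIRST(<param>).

{ ; }

<param> ::= ; contributes {;}.
From <param> ::= <term> 'do': add FIRST(<term>) = { ; }.
Union: FIRST(<param>) = { ; }.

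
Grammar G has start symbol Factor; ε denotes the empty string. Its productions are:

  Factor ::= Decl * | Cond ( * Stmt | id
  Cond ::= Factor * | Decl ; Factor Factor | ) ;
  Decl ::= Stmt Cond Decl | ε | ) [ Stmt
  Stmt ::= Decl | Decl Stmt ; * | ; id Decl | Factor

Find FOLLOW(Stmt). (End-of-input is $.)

In Factor ::= Cond ( * Stmt: Stmt is at the end, add FOLLOW(Factor) = { $, (, ), *, ;, id }.
In Decl ::= Stmt Cond Decl: add FIRST(Cond Decl) = { ), *, ;, id }.
In Decl ::= ) [ Stmt: Stmt is at the end, add FOLLOW(Decl) = { $, (, ), *, ;, id }.
In Stmt ::= Decl Stmt ; *: add FIRST(; *) = { ; }.
Union: FOLLOW(Stmt) = { $, (, ), *, ;, id }.

{ $, (, ), *, ;, id }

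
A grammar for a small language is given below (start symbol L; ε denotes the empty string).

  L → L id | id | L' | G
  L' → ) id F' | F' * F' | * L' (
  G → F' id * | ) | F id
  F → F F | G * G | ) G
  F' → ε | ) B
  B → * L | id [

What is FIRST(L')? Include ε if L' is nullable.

{ ), * }

L' → ) id F' contributes {)}.
From L' → F' * F': F' nullable, take FIRST(F') ∪ {*} = { ), * }.
L' → * L' ( contributes {*}.
Union: FIRST(L') = { ), * }.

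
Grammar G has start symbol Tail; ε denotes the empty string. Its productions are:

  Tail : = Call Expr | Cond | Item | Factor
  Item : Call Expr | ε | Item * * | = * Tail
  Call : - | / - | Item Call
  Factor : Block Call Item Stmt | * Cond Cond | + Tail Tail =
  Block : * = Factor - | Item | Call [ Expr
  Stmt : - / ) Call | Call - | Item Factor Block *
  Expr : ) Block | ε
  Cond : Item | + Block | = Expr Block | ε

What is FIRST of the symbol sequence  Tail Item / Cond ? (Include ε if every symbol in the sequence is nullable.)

{ *, +, -, /, = }

Add FIRST(Tail)\{ε} = { *, +, -, /, = }; Tail is nullable, continue.
Add FIRST(Item)\{ε} = { *, -, /, = }; Item is nullable, continue.
/ is a terminal; add {/} and stop.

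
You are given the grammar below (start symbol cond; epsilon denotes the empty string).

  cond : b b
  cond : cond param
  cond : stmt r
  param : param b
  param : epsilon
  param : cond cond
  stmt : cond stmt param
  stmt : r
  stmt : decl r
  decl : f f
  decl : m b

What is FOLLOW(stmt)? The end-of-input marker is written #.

{ b, f, m, r }

In cond : stmt r: add FIRST(r) = { r }.
In stmt : cond stmt param: add FIRST(param)\{epsilon} = { b, f, m, r }.
  Since param is nullable, also add FOLLOW(stmt) = { b, f, m, r }.
Union: FOLLOW(stmt) = { b, f, m, r }.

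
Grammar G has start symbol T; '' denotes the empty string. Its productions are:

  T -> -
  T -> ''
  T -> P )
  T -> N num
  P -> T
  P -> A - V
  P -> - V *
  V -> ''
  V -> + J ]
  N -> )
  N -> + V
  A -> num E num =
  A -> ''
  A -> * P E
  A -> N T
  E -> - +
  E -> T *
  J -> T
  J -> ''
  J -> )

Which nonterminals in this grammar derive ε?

Directly nullable (have an ''-production): T, V, A, J.
P -> T with every symbol nullable, so P is nullable.
No other nonterminal has a production whose RHS symbols are all nullable.

{ A, J, P, T, V }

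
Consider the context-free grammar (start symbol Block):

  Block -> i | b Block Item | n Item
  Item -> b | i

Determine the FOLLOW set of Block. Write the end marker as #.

Block is the start symbol, so # ∈ FOLLOW(Block).
In Block -> b Block Item: add FIRST(Item) = { b, i }.
Union: FOLLOW(Block) = { #, b, i }.

{ #, b, i }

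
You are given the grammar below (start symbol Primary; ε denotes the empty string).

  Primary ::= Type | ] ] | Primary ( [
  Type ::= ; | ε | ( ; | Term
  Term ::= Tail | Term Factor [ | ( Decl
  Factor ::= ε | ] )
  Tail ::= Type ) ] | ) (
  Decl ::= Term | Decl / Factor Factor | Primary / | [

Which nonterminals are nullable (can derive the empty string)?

{ Factor, Primary, Type }

Directly nullable (have an ε-production): Type, Factor.
Primary ::= Type with every symbol nullable, so Primary is nullable.
No other nonterminal has a production whose RHS symbols are all nullable.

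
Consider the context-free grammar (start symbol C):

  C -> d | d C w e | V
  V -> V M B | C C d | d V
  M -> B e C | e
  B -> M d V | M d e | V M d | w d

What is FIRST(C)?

C -> d contributes {d}.
C -> d C w e contributes {d}.
From C -> V: add FIRST(V) = { d }.
Union: FIRST(C) = { d }.

{ d }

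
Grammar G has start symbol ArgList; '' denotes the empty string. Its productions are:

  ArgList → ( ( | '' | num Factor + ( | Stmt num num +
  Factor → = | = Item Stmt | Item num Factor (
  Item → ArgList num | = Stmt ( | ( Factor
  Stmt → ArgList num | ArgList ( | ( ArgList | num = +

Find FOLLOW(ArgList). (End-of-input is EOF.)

ArgList is the start symbol, so EOF ∈ FOLLOW(ArgList).
In Item → ArgList num: add FIRST(num) = { num }.
In Stmt → ArgList num: add FIRST(num) = { num }.
In Stmt → ArgList (: add FIRST(() = { ( }.
In Stmt → ( ArgList: ArgList is at the end, add FOLLOW(Stmt) = { (, +, num }.
Union: FOLLOW(ArgList) = { EOF, (, +, num }.

{ EOF, (, +, num }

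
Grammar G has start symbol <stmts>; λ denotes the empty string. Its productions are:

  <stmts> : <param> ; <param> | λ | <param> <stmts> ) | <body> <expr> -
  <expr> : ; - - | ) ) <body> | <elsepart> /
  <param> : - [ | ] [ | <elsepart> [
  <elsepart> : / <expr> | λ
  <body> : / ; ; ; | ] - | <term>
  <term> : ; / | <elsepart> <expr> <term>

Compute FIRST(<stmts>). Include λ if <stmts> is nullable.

{ ), -, /, ;, [, ], λ }

From <stmts> : <param> ; <param>: add FIRST(<param>) = { -, /, [, ] }.
<stmts> : λ contributes λ.
From <stmts> : <param> <stmts> ): add FIRST(<param>) = { -, /, [, ] }.
From <stmts> : <body> <expr> -: add FIRST(<body>) = { ), /, ;, ] }.
Union: FIRST(<stmts>) = { ), -, /, ;, [, ], λ }.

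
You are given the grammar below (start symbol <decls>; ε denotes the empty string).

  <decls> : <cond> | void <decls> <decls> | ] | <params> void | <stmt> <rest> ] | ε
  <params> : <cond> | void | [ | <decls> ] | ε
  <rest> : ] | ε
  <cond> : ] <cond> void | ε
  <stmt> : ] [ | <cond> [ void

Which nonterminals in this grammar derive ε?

{ <cond>, <decls>, <params>, <rest> }

Directly nullable (have an ε-production): <decls>, <params>, <rest>, <cond>.
No other nonterminal has a production whose RHS symbols are all nullable.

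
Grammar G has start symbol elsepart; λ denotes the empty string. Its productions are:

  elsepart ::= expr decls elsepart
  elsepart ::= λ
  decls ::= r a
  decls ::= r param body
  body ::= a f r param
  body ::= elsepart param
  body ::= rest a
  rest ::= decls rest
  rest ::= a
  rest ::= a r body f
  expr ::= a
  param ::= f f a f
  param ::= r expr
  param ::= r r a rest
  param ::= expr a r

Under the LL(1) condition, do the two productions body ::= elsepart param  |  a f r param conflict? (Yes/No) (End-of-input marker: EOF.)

FIRST(elsepart param) = { a, f, r } and FIRST(a f r param) = { a }.
Both contain a, so the two alternatives are not disjoint — LL(1) conflict.

Yes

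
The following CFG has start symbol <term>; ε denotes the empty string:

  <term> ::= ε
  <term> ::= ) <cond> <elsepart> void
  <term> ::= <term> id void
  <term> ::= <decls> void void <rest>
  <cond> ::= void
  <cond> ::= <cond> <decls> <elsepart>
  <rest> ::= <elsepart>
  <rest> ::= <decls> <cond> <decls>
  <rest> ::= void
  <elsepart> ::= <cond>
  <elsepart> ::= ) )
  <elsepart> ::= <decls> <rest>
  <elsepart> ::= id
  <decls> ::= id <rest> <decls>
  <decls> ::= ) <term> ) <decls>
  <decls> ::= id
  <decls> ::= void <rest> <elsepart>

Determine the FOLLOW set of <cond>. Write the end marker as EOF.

In <term> ::= ) <cond> <elsepart> void: add FIRST(<elsepart> void) = { ), id, void }.
In <cond> ::= <cond> <decls> <elsepart>: add FIRST(<decls> <elsepart>) = { ), id, void }.
In <rest> ::= <decls> <cond> <decls>: add FIRST(<decls>) = { ), id, void }.
In <elsepart> ::= <cond>: <cond> is at the end, add FOLLOW(<elsepart>) = { EOF, ), id, void }.
Union: FOLLOW(<cond>) = { EOF, ), id, void }.

{ EOF, ), id, void }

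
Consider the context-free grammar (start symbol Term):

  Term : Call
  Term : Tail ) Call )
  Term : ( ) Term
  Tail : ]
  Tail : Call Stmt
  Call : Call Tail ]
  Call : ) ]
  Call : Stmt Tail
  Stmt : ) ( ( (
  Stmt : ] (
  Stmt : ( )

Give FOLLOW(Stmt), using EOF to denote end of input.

{ EOF, (, ), ] }

In Tail : Call Stmt: Stmt is at the end, add FOLLOW(Tail) = { EOF, (, ), ] }.
In Call : Stmt Tail: add FIRST(Tail) = { (, ), ] }.
Union: FOLLOW(Stmt) = { EOF, (, ), ] }.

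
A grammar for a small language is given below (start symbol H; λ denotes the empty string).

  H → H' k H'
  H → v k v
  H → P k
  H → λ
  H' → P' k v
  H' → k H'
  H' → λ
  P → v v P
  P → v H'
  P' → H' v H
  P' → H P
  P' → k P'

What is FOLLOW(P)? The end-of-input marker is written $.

{ k }

In H → P k: add FIRST(k) = { k }.
In P → v v P: P is at the end, add FOLLOW(P) = { k }.
In P' → H P: P is at the end, add FOLLOW(P') = { k }.
Union: FOLLOW(P) = { k }.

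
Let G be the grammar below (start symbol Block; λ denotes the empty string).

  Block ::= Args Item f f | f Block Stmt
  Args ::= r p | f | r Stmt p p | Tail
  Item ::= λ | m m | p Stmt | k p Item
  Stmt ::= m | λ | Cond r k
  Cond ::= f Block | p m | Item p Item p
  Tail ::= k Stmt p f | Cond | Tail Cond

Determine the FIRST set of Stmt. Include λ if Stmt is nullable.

{ f, k, m, p, λ }

Stmt ::= m contributes {m}.
Stmt ::= λ contributes λ.
From Stmt ::= Cond r k: add FIRST(Cond) = { f, k, m, p }.
Union: FIRST(Stmt) = { f, k, m, p, λ }.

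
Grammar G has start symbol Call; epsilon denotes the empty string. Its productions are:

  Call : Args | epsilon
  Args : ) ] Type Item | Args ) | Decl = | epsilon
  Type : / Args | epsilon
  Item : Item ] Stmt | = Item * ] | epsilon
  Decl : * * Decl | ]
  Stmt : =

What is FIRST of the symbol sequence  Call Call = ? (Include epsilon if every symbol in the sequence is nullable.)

Add FIRST(Call)\{epsilon} = { ), *, ] }; Call is nullable, continue.
Add FIRST(Call)\{epsilon} = { ), *, ] }; Call is nullable, continue.
= is a terminal; add {=} and stop.

{ ), *, =, ] }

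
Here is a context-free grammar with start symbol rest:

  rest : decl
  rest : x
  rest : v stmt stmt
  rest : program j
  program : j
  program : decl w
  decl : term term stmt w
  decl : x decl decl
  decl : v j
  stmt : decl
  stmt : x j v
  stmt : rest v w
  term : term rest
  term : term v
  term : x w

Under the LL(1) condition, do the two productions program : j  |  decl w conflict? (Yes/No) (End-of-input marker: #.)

FIRST(j) = { j } and FIRST(decl w) = { v, x }.
The FIRST sets are disjoint and neither alternative is nullable — no conflict.

No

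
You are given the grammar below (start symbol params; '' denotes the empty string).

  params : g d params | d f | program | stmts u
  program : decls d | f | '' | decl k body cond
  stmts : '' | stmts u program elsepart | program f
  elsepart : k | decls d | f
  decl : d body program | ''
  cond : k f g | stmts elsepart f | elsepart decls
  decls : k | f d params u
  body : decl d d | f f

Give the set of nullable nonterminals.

Directly nullable (have an ''-production): program, stmts, decl.
params : program with every symbol nullable, so params is nullable.
No other nonterminal has a production whose RHS symbols are all nullable.

{ decl, params, program, stmts }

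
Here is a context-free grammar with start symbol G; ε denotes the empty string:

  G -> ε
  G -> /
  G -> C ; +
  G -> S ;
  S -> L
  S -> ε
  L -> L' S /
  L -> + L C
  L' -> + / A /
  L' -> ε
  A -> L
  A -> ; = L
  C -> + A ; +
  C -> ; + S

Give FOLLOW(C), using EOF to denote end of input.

{ +, /, ; }

In G -> C ; +: add FIRST(; +) = { ; }.
In L -> + L C: C is at the end, add FOLLOW(L) = { +, /, ; }.
Union: FOLLOW(C) = { +, /, ; }.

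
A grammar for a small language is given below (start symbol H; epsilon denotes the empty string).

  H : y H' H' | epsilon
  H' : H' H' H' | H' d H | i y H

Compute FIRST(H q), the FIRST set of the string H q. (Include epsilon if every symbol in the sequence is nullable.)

Add FIRST(H)\{epsilon} = { y }; H is nullable, continue.
q is a terminal; add {q} and stop.

{ q, y }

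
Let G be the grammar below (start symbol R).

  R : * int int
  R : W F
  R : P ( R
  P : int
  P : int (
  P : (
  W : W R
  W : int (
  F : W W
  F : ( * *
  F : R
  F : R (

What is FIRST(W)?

From W : W R: add FIRST(W) = { int }.
W : int ( contributes {int}.
Union: FIRST(W) = { int }.

{ int }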